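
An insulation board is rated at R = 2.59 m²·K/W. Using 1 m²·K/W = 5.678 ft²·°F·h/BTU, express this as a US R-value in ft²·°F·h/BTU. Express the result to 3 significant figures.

R_US = 2.59 × 5.678 = 14.71

14.7 ft²·°F·h/BTU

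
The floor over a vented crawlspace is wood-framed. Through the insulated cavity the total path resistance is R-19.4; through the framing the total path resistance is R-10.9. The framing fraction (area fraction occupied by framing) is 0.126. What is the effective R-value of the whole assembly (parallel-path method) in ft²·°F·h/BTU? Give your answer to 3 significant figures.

U_eff = 0.874/19.4 + 0.126/10.9 = 0.04505 + 0.01156 = 0.05661
R_eff = 1/U_eff = 17.66 ft²·°F·h/BTU

17.7 ft²·°F·h/BTU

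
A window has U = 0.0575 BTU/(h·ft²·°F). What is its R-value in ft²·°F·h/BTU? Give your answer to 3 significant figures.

17.4 ft²·°F·h/BTU

R = 1/U = 1/0.0575 = 17.39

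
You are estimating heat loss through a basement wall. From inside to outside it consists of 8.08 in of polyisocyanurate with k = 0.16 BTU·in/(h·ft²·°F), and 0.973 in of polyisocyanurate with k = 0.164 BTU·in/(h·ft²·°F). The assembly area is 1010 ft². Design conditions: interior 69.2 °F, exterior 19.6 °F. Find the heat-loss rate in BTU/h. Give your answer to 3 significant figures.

888 BTU/h

8.08/0.16 = 50.5
0.973/0.164 = 5.933
R_total = 50.5 + 5.933 = 56.43 ft²·°F·h/BTU
Q = A·ΔT/R = 1010 × (69.2 − 19.6) / 56.43 = 887.7 BTU/h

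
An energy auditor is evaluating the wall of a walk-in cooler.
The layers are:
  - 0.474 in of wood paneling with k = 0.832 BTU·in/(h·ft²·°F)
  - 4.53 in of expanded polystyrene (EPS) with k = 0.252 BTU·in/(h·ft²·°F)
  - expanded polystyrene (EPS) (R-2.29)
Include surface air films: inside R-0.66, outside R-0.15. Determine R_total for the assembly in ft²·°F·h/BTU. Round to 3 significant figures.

21.6 ft²·°F·h/BTU

0.474/0.832 = 0.5697
4.53/0.252 = 17.98
R_total = 0.66 + 0.5697 + 17.98 + 2.29 + 0.15 = 21.65 ft²·°F·h/BTU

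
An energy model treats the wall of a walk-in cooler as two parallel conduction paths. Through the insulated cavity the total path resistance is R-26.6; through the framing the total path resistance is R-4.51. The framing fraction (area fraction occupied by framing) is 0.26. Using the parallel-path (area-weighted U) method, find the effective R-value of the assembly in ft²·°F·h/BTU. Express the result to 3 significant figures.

U_eff = 0.74/26.6 + 0.26/4.51 = 0.02782 + 0.05765 = 0.08547
R_eff = 1/U_eff = 11.7 ft²·°F·h/BTU

11.7 ft²·°F·h/BTU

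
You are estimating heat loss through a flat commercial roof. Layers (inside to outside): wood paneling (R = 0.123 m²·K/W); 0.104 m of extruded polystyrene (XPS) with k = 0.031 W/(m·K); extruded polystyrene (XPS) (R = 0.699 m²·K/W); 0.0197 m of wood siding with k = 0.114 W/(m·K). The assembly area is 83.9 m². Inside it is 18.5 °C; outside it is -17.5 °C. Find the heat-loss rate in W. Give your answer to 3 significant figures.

0.104/0.031 = 3.355
0.0197/0.114 = 0.1728
R_total = 0.123 + 3.355 + 0.699 + 0.1728 = 4.35 m²·K/W
Q = A·ΔT/R = 83.9 × (18.5 − (-17.5)) / 4.35 = 694.4 W

694 W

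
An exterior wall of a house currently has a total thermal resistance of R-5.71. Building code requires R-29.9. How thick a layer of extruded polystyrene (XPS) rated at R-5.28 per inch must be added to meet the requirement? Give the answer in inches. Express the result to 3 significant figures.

4.58 in

ΔR = 29.9 − 5.71 = 24.19 ft²·°F·h/BTU
L = ΔR / (R/in) = 24.19/5.28 = 4.581 in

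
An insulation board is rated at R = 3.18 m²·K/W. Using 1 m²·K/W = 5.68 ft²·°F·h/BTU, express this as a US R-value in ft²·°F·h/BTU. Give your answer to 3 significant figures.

18.1 ft²·°F·h/BTU

R_US = 3.18 × 5.68 = 18.06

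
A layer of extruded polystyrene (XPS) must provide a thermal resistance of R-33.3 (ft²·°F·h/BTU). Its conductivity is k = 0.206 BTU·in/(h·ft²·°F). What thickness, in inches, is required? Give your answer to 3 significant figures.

L = R × k = 33.3 × 0.206 = 6.86 in

6.86 in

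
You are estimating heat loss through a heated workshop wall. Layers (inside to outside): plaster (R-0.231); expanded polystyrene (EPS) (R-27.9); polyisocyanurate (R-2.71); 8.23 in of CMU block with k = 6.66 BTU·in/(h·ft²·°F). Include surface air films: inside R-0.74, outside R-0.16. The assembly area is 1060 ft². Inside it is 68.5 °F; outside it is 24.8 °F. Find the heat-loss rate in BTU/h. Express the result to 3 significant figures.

8.23/6.66 = 1.236
R_total = 0.74 + 0.231 + 27.9 + 2.71 + 1.236 + 0.16 = 32.98 ft²·°F·h/BTU
Q = A·ΔT/R = 1060 × (68.5 − 24.8) / 32.98 = 1405 BTU/h

1400 BTU/h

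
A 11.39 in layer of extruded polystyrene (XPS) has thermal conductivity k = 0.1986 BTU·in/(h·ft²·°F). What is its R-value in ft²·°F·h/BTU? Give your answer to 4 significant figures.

R = L/k = 11.39/0.1986 = 57.351 ft²·°F·h/BTU

57.35 ft²·°F·h/BTU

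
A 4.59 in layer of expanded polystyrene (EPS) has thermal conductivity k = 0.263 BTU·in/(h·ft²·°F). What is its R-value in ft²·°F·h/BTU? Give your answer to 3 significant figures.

R = L/k = 4.59/0.263 = 17.45 ft²·°F·h/BTU

17.5 ft²·°F·h/BTU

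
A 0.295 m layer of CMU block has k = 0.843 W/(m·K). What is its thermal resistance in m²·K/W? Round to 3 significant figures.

R = L/k = 0.295/0.843 = 0.3499 m²·K/W

0.350 m²·K/W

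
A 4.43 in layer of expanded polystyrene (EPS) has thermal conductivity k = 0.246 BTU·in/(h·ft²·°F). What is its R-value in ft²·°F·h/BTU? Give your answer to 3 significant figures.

R = L/k = 4.43/0.246 = 18.01 ft²·°F·h/BTU

18.0 ft²·°F·h/BTU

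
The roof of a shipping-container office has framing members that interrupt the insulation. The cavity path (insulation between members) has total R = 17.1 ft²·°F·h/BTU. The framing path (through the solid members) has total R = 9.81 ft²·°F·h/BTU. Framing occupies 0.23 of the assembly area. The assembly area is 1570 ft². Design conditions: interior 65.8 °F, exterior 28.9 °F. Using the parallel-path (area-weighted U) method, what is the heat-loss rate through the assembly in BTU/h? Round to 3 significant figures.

3970 BTU/h

U_eff = 0.77/17.1 + 0.23/9.81 = 0.04503 + 0.02345 = 0.06847
R_eff = 1/U_eff = 14.6 ft²·°F·h/BTU
Q = 1570 × (65.8 − 28.9) / 14.6 = 3967 BTU/h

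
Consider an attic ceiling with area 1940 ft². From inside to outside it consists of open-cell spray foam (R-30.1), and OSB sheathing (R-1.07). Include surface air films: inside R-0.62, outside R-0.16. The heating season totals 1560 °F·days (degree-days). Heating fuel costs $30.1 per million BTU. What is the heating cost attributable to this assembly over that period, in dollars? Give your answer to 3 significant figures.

68.4 dollars

R_total = 0.62 + 30.1 + 1.07 + 0.16 = 31.95 ft²·°F·h/BTU
E = A × HDD × 24 / R = 1940 × 1560 × 24 / 31.95 = 2273000 BTU
Cost = 2273000/10⁶ × 30.1 = $68.43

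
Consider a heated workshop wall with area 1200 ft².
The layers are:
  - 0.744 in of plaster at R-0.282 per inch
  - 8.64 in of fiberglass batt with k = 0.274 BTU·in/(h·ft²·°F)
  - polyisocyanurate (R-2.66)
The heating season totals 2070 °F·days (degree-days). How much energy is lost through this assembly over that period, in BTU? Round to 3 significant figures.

1730000 BTU

0.744 × 0.282 = 0.2098
8.64/0.274 = 31.53
R_total = 0.2098 + 31.53 + 2.66 = 34.4 ft²·°F·h/BTU
E = A × HDD × 24 / R = 1200 × 2070 × 24 / 34.4 = 1733000 BTU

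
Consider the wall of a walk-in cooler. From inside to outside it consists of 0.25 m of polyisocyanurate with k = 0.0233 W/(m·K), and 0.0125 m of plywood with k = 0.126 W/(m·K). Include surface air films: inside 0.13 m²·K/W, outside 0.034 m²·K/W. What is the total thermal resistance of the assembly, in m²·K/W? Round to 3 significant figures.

0.25/0.0233 = 10.73
0.0125/0.126 = 0.09921
R_total = 0.13 + 10.73 + 0.09921 + 0.034 = 10.99 m²·K/W

11.0 m²·K/W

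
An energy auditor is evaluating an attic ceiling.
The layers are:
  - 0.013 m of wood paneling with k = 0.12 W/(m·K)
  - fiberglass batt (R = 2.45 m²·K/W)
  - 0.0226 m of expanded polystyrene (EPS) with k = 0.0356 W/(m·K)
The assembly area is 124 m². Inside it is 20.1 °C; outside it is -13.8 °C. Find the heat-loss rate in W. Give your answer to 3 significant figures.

0.013/0.12 = 0.1083
0.0226/0.0356 = 0.6348
R_total = 0.1083 + 2.45 + 0.6348 = 3.193 m²·K/W
Q = A·ΔT/R = 124 × (20.1 − (-13.8)) / 3.193 = 1316 W

1320 W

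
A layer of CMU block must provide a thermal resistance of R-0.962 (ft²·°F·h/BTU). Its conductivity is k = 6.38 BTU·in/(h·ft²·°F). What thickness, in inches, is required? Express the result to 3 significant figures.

L = R × k = 0.962 × 6.38 = 6.138 in

6.14 in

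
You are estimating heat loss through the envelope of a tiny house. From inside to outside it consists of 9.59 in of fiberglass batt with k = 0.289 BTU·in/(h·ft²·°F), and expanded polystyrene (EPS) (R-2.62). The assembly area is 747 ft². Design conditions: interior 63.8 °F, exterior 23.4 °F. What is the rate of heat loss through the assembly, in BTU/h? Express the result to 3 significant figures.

9.59/0.289 = 33.18
R_total = 33.18 + 2.62 = 35.8 ft²·°F·h/BTU
Q = A·ΔT/R = 747 × (63.8 − 23.4) / 35.8 = 842.9 BTU/h

843 BTU/h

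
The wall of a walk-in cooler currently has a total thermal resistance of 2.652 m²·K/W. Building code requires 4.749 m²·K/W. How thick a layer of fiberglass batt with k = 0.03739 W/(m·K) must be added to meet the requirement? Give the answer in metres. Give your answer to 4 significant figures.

ΔR = 4.749 − 2.652 = 2.097 m²·K/W
L = ΔR × k = 2.097 × 0.03739 = 0.078407 m

0.07841 m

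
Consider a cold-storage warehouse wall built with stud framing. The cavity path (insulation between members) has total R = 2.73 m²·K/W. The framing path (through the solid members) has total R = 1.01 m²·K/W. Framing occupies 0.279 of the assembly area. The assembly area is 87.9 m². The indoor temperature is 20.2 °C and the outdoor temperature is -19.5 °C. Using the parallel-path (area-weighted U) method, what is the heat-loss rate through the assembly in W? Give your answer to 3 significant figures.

U_eff = 0.721/2.73 + 0.279/1.01 = 0.2641 + 0.2762 = 0.5403
R_eff = 1/U_eff = 1.851 m²·K/W
Q = 87.9 × (20.2 − (-19.5)) / 1.851 = 1886 W

1890 W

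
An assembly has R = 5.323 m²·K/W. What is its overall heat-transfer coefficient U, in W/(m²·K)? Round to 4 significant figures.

U = 1/R = 1/5.323 = 0.18786

0.1879 W/(m²·K)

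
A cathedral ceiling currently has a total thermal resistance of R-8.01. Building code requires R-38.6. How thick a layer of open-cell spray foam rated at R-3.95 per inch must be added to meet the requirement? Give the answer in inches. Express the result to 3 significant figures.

ΔR = 38.6 − 8.01 = 30.59 ft²·°F·h/BTU
L = ΔR / (R/in) = 30.59/3.95 = 7.744 in

7.74 in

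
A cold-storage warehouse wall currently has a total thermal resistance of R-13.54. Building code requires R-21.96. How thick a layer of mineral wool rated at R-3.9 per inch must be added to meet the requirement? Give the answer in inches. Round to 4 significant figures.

ΔR = 21.96 − 13.54 = 8.42 ft²·°F·h/BTU
L = ΔR / (R/in) = 8.42/3.9 = 2.159 in

2.159 in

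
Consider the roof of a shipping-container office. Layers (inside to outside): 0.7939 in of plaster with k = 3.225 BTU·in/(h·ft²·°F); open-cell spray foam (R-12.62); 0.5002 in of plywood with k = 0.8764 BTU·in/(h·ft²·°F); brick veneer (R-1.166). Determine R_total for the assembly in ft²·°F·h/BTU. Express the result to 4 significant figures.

14.60 ft²·°F·h/BTU

0.7939/3.225 = 0.24617
0.5002/0.8764 = 0.57074
R_total = 0.24617 + 12.62 + 0.57074 + 1.166 = 14.603 ft²·°F·h/BTU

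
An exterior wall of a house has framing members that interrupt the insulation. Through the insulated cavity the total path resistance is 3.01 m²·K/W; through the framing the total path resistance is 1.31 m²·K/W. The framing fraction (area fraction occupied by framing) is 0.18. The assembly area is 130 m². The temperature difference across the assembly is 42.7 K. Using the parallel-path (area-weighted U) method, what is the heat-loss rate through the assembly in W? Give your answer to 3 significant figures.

U_eff = 0.82/3.01 + 0.18/1.31 = 0.2724 + 0.1374 = 0.4098
R_eff = 1/U_eff = 2.44 m²·K/W
Q = 130 × 42.7 / 2.44 = 2275 W

2270 W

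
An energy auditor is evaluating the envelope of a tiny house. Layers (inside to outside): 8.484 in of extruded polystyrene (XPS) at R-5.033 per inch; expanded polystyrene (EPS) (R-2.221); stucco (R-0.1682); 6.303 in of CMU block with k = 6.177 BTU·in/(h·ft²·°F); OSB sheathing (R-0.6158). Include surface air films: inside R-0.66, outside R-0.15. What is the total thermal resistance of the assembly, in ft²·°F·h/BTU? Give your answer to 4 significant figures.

47.54 ft²·°F·h/BTU

8.484 × 5.033 = 42.7
6.303/6.177 = 1.0204
R_total = 0.66 + 42.7 + 2.221 + 0.1682 + 1.0204 + 0.6158 + 0.15 = 47.535 ft²·°F·h/BTU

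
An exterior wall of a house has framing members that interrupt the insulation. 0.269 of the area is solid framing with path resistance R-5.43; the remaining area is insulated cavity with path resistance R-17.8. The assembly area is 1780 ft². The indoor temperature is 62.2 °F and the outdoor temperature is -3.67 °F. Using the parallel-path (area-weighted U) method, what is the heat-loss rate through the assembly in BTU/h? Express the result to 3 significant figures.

U_eff = 0.731/17.8 + 0.269/5.43 = 0.04107 + 0.04954 = 0.09061
R_eff = 1/U_eff = 11.04 ft²·°F·h/BTU
Q = 1780 × (62.2 − (-3.67)) / 11.04 = 10620 BTU/h

10600 BTU/h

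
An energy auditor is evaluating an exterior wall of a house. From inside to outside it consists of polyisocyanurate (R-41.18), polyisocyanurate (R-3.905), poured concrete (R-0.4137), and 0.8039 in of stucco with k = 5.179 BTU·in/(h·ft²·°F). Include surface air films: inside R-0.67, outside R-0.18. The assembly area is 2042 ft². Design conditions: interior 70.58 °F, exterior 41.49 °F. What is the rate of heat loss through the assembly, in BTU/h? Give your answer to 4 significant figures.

0.8039/5.179 = 0.15522
R_total = 0.67 + 41.18 + 3.905 + 0.4137 + 0.15522 + 0.18 = 46.504 ft²·°F·h/BTU
Q = A·ΔT/R = 2042 × (70.58 − 41.49) / 46.504 = 1277.3 BTU/h

1277 BTU/h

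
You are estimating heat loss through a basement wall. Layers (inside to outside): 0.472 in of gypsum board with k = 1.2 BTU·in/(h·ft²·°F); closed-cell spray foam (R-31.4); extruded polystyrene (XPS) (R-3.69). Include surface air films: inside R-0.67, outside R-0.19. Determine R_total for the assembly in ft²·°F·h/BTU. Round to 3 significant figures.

36.3 ft²·°F·h/BTU

0.472/1.2 = 0.3933
R_total = 0.67 + 0.3933 + 31.4 + 3.69 + 0.19 = 36.34 ft²·°F·h/BTU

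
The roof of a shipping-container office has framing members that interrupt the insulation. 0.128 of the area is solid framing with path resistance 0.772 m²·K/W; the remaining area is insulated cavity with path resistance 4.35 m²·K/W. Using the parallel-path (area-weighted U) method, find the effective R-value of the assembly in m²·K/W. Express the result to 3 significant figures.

U_eff = 0.872/4.35 + 0.128/0.772 = 0.2005 + 0.1658 = 0.3663
R_eff = 1/U_eff = 2.73 m²·K/W

2.73 m²·K/W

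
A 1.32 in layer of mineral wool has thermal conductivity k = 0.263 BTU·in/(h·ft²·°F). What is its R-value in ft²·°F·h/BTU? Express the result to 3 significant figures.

5.02 ft²·°F·h/BTU

R = L/k = 1.32/0.263 = 5.019 ft²·°F·h/BTU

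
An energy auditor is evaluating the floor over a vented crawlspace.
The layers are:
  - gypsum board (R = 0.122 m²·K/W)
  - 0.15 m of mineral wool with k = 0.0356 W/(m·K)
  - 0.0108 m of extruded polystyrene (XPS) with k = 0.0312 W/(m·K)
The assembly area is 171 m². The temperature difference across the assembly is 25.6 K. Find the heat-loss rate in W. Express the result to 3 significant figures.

935 W

0.15/0.0356 = 4.213
0.0108/0.0312 = 0.3462
R_total = 0.122 + 4.213 + 0.3462 = 4.682 m²·K/W
Q = A·ΔT/R = 171 × 25.6 / 4.682 = 935.1 W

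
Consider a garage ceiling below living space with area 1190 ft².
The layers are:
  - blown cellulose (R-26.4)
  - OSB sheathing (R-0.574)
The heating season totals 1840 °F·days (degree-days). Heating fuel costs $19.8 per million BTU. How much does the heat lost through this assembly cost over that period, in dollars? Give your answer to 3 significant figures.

38.6 dollars

R_total = 26.4 + 0.574 = 26.97 ft²·°F·h/BTU
E = A × HDD × 24 / R = 1190 × 1840 × 24 / 26.97 = 1948000 BTU
Cost = 1948000/10⁶ × 19.8 = $38.57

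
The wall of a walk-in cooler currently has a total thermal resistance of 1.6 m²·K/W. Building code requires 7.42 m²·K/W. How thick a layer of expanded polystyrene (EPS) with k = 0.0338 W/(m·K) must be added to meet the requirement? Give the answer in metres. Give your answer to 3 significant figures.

0.197 m

ΔR = 7.42 − 1.6 = 5.82 m²·K/W
L = ΔR × k = 5.82 × 0.0338 = 0.1967 m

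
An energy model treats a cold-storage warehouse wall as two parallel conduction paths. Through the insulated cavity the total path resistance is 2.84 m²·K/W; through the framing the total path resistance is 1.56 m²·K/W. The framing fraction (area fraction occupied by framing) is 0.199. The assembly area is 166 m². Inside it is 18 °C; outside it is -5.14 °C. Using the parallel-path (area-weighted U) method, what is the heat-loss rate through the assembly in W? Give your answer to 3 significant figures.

U_eff = 0.801/2.84 + 0.199/1.56 = 0.282 + 0.1276 = 0.4096
R_eff = 1/U_eff = 2.441 m²·K/W
Q = 166 × (18 − (-5.14)) / 2.441 = 1573 W

1570 W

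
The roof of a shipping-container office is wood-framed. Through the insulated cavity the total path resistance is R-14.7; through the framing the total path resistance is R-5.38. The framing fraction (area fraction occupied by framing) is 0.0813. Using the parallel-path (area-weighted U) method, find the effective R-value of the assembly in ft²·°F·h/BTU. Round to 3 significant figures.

12.9 ft²·°F·h/BTU

U_eff = 0.9187/14.7 + 0.0813/5.38 = 0.0625 + 0.01511 = 0.07761
R_eff = 1/U_eff = 12.89 ft²·°F·h/BTU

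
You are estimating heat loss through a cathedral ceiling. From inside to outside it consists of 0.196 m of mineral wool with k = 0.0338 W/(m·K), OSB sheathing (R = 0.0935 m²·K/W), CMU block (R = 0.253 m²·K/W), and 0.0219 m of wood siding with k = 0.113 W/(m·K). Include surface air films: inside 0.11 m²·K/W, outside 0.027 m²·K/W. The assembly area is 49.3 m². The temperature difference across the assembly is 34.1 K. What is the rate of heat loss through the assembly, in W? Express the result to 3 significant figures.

0.196/0.0338 = 5.799
0.0219/0.113 = 0.1938
R_total = 0.11 + 5.799 + 0.0935 + 0.253 + 0.1938 + 0.027 = 6.476 m²·K/W
Q = A·ΔT/R = 49.3 × 34.1 / 6.476 = 259.6 W

260 W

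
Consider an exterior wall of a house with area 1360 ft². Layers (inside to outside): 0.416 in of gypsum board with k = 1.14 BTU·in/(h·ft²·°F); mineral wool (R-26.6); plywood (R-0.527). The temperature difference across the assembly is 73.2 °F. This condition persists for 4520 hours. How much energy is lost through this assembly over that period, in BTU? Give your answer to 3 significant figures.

16400000 BTU

0.416/1.14 = 0.3649
R_total = 0.3649 + 26.6 + 0.527 = 27.49 ft²·°F·h/BTU
Q = 1360 × 73.2 / 27.49 = 3621 BTU/h
E = 3621 × 4520 = 16370000 BTU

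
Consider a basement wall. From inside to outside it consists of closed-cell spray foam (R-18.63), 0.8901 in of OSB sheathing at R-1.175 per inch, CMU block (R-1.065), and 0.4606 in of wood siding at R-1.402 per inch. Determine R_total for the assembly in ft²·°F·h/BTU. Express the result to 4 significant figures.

0.8901 × 1.175 = 1.0459
0.4606 × 1.402 = 0.64576
R_total = 18.63 + 1.0459 + 1.065 + 0.64576 = 21.387 ft²·°F·h/BTU

21.39 ft²·°F·h/BTU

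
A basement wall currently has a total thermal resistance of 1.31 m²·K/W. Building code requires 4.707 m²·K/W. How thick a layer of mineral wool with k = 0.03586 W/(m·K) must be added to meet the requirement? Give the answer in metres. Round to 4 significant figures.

ΔR = 4.707 − 1.31 = 3.397 m²·K/W
L = ΔR × k = 3.397 × 0.03586 = 0.12182 m

0.1218 m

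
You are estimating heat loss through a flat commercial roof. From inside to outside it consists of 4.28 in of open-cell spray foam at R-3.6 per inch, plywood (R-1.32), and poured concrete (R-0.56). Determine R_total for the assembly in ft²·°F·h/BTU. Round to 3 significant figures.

17.3 ft²·°F·h/BTU

4.28 × 3.6 = 15.41
R_total = 15.41 + 1.32 + 0.56 = 17.29 ft²·°F·h/BTU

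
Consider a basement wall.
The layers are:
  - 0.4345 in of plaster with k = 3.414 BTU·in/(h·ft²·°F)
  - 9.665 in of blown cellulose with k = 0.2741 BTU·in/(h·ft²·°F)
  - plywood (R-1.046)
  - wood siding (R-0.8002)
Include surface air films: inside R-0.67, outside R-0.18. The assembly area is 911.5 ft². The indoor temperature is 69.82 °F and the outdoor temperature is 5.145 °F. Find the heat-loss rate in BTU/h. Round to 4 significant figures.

1548 BTU/h

0.4345/3.414 = 0.12727
9.665/0.2741 = 35.261
R_total = 0.67 + 0.12727 + 35.261 + 1.046 + 0.8002 + 0.18 = 38.084 ft²·°F·h/BTU
Q = A·ΔT/R = 911.5 × (69.82 − 5.145) / 38.084 = 1547.9 BTU/h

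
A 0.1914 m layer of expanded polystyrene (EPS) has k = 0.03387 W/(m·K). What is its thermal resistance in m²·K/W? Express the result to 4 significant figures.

R = L/k = 0.1914/0.03387 = 5.651 m²·K/W

5.651 m²·K/W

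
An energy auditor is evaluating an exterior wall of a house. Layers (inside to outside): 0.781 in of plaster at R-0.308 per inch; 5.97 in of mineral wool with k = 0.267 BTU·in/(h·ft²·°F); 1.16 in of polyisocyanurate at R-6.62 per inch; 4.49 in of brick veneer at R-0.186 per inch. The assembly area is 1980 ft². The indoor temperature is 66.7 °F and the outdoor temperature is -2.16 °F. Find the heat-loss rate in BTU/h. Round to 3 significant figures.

0.781 × 0.308 = 0.2405
5.97/0.267 = 22.36
1.16 × 6.62 = 7.679
4.49 × 0.186 = 0.8351
R_total = 0.2405 + 22.36 + 7.679 + 0.8351 = 31.11 ft²·°F·h/BTU
Q = A·ΔT/R = 1980 × (66.7 − (-2.16)) / 31.11 = 4382 BTU/h

4380 BTU/h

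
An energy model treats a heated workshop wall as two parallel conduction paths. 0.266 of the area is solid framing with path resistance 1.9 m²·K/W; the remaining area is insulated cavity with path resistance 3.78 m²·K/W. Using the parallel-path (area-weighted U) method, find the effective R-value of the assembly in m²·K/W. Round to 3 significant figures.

U_eff = 0.734/3.78 + 0.266/1.9 = 0.1942 + 0.14 = 0.3342
R_eff = 1/U_eff = 2.992 m²·K/W

2.99 m²·K/W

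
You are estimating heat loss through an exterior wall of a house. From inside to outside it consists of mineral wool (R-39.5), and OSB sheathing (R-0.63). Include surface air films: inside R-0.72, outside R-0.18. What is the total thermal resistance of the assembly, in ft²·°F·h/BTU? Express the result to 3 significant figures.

41.0 ft²·°F·h/BTU

R_total = 0.72 + 39.5 + 0.63 + 0.18 = 41.03 ft²·°F·h/BTU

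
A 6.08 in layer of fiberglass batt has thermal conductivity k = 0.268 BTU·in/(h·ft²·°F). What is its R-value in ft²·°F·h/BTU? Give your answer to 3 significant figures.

22.7 ft²·°F·h/BTU

R = L/k = 6.08/0.268 = 22.69 ft²·°F·h/BTU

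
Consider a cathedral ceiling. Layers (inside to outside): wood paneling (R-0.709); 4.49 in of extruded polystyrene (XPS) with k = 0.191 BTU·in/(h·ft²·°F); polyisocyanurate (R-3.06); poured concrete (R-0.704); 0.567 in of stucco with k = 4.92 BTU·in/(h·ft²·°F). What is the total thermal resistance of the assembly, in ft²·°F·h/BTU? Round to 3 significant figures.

4.49/0.191 = 23.51
0.567/4.92 = 0.1152
R_total = 0.709 + 23.51 + 3.06 + 0.704 + 0.1152 = 28.1 ft²·°F·h/BTU

28.1 ft²·°F·h/BTU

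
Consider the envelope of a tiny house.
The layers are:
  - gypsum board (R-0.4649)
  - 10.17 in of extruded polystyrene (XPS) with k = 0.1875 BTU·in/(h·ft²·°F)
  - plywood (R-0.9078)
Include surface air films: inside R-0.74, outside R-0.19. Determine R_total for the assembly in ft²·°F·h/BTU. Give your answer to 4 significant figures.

10.17/0.1875 = 54.24
R_total = 0.74 + 0.4649 + 54.24 + 0.9078 + 0.19 = 56.543 ft²·°F·h/BTU

56.54 ft²·°F·h/BTU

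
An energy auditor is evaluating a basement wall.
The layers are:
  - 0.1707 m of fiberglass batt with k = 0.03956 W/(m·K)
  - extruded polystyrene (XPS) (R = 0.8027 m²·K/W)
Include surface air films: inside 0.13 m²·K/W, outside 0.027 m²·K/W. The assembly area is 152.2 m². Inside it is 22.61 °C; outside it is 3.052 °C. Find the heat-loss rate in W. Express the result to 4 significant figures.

564.3 W

0.1707/0.03956 = 4.315
R_total = 0.13 + 4.315 + 0.8027 + 0.027 = 5.2747 m²·K/W
Q = A·ΔT/R = 152.2 × (22.61 − 3.052) / 5.2747 = 564.34 W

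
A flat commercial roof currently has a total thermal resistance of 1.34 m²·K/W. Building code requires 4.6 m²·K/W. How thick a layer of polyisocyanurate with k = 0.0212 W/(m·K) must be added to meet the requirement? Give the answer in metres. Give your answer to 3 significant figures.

ΔR = 4.6 − 1.34 = 3.26 m²·K/W
L = ΔR × k = 3.26 × 0.0212 = 0.06911 m

0.0691 m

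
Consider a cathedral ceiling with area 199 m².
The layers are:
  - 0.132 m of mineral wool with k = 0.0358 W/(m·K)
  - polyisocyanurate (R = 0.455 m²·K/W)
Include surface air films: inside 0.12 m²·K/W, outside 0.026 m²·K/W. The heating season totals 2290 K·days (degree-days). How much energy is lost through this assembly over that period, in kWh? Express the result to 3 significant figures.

2550 kWh

0.132/0.0358 = 3.687
R_total = 0.12 + 3.687 + 0.455 + 0.026 = 4.288 m²·K/W
E = A × HDD × 24 / R / 1000 = 199 × 2290 × 24 / 4.288 / 1000 = 2551 kWh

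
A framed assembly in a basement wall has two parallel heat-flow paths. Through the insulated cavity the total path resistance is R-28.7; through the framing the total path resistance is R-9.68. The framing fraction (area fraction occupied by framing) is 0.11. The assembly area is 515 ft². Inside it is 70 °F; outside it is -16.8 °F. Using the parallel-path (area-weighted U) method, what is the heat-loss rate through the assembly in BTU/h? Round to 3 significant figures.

1890 BTU/h

U_eff = 0.89/28.7 + 0.11/9.68 = 0.03101 + 0.01136 = 0.04237
R_eff = 1/U_eff = 23.6 ft²·°F·h/BTU
Q = 515 × (70 − (-16.8)) / 23.6 = 1894 BTU/h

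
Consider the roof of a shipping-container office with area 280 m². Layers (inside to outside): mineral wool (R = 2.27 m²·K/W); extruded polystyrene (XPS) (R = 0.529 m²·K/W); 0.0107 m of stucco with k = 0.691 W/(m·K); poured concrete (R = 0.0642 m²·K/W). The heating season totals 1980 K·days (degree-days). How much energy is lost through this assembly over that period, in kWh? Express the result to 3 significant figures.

0.0107/0.691 = 0.01548
R_total = 2.27 + 0.529 + 0.01548 + 0.0642 = 2.879 m²·K/W
E = A × HDD × 24 / R / 1000 = 280 × 1980 × 24 / 2.879 / 1000 = 4622 kWh

4620 kWh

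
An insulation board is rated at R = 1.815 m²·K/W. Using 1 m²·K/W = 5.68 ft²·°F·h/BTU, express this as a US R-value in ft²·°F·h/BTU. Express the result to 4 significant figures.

10.31 ft²·°F·h/BTU

R_US = 1.815 × 5.68 = 10.309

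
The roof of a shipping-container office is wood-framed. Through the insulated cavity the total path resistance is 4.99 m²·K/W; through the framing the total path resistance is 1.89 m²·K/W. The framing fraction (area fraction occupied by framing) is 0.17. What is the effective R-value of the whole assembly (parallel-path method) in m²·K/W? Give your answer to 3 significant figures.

3.90 m²·K/W

U_eff = 0.83/4.99 + 0.17/1.89 = 0.1663 + 0.08995 = 0.2563
R_eff = 1/U_eff = 3.902 m²·K/W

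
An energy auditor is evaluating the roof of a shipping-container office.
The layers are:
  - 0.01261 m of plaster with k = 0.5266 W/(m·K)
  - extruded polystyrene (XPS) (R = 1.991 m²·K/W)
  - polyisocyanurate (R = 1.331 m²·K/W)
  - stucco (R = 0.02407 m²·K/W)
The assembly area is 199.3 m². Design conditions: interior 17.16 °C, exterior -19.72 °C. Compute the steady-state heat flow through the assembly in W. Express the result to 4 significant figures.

0.01261/0.5266 = 0.023946
R_total = 0.023946 + 1.991 + 1.331 + 0.02407 = 3.37 m²·K/W
Q = A·ΔT/R = 199.3 × (17.16 − (-19.72)) / 3.37 = 2181.1 W

2181 W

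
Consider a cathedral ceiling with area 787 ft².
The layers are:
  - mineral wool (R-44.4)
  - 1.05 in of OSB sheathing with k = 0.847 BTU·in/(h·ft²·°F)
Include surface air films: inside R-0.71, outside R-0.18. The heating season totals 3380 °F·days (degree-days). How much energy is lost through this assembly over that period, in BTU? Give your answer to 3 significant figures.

1370000 BTU

1.05/0.847 = 1.24
R_total = 0.71 + 44.4 + 1.24 + 0.18 = 46.53 ft²·°F·h/BTU
E = A × HDD × 24 / R = 787 × 3380 × 24 / 46.53 = 1372000 BTU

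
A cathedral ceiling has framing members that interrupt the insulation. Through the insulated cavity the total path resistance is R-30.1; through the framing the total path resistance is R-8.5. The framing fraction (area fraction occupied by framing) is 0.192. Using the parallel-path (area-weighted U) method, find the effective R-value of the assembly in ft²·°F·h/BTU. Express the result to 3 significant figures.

U_eff = 0.808/30.1 + 0.192/8.5 = 0.02684 + 0.02259 = 0.04943
R_eff = 1/U_eff = 20.23 ft²·°F·h/BTU

20.2 ft²·°F·h/BTU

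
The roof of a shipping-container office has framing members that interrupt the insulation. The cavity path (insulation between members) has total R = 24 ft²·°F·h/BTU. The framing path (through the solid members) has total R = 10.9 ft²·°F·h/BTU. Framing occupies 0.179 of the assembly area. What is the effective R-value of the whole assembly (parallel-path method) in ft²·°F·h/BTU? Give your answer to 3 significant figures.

19.8 ft²·°F·h/BTU

U_eff = 0.821/24 + 0.179/10.9 = 0.03421 + 0.01642 = 0.05063
R_eff = 1/U_eff = 19.75 ft²·°F·h/BTU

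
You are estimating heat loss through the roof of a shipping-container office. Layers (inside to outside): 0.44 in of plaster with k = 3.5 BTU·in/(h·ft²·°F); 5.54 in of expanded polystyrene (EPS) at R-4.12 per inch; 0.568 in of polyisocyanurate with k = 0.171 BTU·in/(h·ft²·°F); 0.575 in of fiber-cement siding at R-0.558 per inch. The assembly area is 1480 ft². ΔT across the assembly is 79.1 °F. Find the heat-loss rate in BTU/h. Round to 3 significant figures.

0.44/3.5 = 0.1257
5.54 × 4.12 = 22.82
0.568/0.171 = 3.322
0.575 × 0.558 = 0.3209
R_total = 0.1257 + 22.82 + 3.322 + 0.3209 = 26.59 ft²·°F·h/BTU
Q = A·ΔT/R = 1480 × 79.1 / 26.59 = 4402 BTU/h

4400 BTU/h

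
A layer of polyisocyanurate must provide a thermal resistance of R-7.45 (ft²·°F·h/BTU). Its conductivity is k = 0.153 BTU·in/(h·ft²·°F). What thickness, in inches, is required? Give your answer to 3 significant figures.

L = R × k = 7.45 × 0.153 = 1.14 in

1.14 in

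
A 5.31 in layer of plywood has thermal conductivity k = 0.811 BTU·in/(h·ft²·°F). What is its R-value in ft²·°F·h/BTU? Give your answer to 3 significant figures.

R = L/k = 5.31/0.811 = 6.547 ft²·°F·h/BTU

6.55 ft²·°F·h/BTU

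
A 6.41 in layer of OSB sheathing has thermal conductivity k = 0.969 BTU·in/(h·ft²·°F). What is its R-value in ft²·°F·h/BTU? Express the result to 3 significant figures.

R = L/k = 6.41/0.969 = 6.615 ft²·°F·h/BTU

6.62 ft²·°F·h/BTU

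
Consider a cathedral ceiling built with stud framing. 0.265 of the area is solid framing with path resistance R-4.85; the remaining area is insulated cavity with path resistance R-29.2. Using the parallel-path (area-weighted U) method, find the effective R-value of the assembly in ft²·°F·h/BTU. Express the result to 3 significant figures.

U_eff = 0.735/29.2 + 0.265/4.85 = 0.02517 + 0.05464 = 0.07981
R_eff = 1/U_eff = 12.53 ft²·°F·h/BTU

12.5 ft²·°F·h/BTU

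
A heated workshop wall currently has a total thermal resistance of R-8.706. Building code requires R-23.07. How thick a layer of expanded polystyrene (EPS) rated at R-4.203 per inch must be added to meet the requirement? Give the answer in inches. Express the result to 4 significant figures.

3.418 in

ΔR = 23.07 − 8.706 = 14.364 ft²·°F·h/BTU
L = ΔR / (R/in) = 14.364/4.203 = 3.4176 in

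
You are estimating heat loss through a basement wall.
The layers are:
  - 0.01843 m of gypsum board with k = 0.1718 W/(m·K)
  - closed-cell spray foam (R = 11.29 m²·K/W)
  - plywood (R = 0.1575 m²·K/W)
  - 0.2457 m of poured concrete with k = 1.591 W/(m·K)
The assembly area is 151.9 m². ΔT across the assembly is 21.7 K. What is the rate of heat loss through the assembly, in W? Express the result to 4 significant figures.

281.5 W

0.01843/0.1718 = 0.10728
0.2457/1.591 = 0.15443
R_total = 0.10728 + 11.29 + 0.1575 + 0.15443 = 11.709 m²·K/W
Q = A·ΔT/R = 151.9 × 21.7 / 11.709 = 281.51 W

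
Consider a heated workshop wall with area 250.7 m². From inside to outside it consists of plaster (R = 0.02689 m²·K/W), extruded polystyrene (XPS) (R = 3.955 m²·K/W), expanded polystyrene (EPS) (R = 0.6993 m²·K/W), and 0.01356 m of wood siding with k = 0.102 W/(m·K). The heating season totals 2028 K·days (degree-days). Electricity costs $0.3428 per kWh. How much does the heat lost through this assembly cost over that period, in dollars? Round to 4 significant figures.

868.9 dollars

0.01356/0.102 = 0.13294
R_total = 0.02689 + 3.955 + 0.6993 + 0.13294 = 4.8141 m²·K/W
E = A × HDD × 24 / R / 1000 = 250.7 × 2028 × 24 / 4.8141 / 1000 = 2534.6 kWh
Cost = 2534.6 × 0.3428 = $868.87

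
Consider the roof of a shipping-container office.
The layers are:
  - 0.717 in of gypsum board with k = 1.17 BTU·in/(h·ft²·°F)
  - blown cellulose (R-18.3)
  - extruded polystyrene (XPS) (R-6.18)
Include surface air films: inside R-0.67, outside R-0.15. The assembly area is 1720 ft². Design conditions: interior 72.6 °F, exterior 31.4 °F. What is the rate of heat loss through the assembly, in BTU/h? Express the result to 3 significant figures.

2730 BTU/h

0.717/1.17 = 0.6128
R_total = 0.67 + 0.6128 + 18.3 + 6.18 + 0.15 = 25.91 ft²·°F·h/BTU
Q = A·ΔT/R = 1720 × (72.6 − 31.4) / 25.91 = 2735 BTU/h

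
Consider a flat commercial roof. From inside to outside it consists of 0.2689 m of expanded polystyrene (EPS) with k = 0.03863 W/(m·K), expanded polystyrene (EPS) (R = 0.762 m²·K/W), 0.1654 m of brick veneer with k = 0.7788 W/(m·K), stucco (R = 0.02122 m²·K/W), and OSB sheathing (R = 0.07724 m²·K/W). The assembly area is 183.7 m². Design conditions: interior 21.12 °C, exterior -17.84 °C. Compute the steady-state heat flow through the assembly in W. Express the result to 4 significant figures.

0.2689/0.03863 = 6.9609
0.1654/0.7788 = 0.21238
R_total = 6.9609 + 0.762 + 0.21238 + 0.02122 + 0.07724 = 8.0337 m²·K/W
Q = A·ΔT/R = 183.7 × (21.12 − (-17.84)) / 8.0337 = 890.86 W

890.9 W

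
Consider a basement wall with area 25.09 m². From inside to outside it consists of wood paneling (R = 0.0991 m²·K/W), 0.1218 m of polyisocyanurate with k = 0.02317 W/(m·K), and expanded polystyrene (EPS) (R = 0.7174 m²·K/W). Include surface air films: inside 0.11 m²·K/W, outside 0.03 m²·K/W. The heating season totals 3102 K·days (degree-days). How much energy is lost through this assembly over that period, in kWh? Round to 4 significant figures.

0.1218/0.02317 = 5.2568
R_total = 0.11 + 0.0991 + 5.2568 + 0.7174 + 0.03 = 6.2133 m²·K/W
E = A × HDD × 24 / R / 1000 = 25.09 × 3102 × 24 / 6.2133 / 1000 = 300.63 kWh

300.6 kWh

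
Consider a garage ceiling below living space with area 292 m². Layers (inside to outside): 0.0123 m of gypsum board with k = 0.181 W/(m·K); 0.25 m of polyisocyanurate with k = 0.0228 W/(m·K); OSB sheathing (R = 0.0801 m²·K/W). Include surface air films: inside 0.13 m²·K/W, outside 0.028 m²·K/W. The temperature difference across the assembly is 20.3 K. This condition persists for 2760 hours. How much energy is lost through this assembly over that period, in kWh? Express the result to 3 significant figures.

0.0123/0.181 = 0.06796
0.25/0.0228 = 10.96
R_total = 0.13 + 0.06796 + 10.96 + 0.0801 + 0.028 = 11.27 m²·K/W
Q = 292 × 20.3 / 11.27 = 525.9 W
E = 525.9 W × 2760 h / 1000 = 1452 kWh

1450 kWh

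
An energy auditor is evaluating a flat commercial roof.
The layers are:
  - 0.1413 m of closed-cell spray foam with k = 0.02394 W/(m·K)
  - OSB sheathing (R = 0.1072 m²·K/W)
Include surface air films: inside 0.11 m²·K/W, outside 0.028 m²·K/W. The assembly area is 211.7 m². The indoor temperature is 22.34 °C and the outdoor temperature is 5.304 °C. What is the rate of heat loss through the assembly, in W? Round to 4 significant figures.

586.7 W

0.1413/0.02394 = 5.9023
R_total = 0.11 + 5.9023 + 0.1072 + 0.028 = 6.1475 m²·K/W
Q = A·ΔT/R = 211.7 × (22.34 − 5.304) / 6.1475 = 586.67 W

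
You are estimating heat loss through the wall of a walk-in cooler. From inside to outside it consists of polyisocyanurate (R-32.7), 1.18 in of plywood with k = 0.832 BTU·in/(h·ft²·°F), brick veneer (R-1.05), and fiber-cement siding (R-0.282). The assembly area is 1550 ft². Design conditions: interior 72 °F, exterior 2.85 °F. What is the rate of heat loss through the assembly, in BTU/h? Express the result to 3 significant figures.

1.18/0.832 = 1.418
R_total = 32.7 + 1.418 + 1.05 + 0.282 = 35.45 ft²·°F·h/BTU
Q = A·ΔT/R = 1550 × (72 − 2.85) / 35.45 = 3023 BTU/h

3020 BTU/h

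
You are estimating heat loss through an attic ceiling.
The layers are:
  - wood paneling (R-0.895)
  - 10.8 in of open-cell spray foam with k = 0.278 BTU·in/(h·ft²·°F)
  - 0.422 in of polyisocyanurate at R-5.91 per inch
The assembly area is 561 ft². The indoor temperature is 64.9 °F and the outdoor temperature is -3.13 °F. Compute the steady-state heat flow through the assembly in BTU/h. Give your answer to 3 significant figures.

10.8/0.278 = 38.85
0.422 × 5.91 = 2.494
R_total = 0.895 + 38.85 + 2.494 = 42.24 ft²·°F·h/BTU
Q = A·ΔT/R = 561 × (64.9 − (-3.13)) / 42.24 = 903.6 BTU/h

904 BTU/h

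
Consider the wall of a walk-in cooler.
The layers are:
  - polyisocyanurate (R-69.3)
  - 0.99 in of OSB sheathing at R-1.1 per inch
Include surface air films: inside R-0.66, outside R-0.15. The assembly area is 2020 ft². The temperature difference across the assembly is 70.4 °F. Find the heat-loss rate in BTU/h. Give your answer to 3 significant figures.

0.99 × 1.1 = 1.089
R_total = 0.66 + 69.3 + 1.089 + 0.15 = 71.2 ft²·°F·h/BTU
Q = A·ΔT/R = 2020 × 70.4 / 71.2 = 1997 BTU/h

2000 BTU/h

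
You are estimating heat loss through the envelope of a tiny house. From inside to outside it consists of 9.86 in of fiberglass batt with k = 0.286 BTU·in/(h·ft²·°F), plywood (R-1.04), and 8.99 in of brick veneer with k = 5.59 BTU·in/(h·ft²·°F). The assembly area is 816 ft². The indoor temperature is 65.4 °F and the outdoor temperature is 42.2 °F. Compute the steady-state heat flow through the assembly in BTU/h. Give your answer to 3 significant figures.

9.86/0.286 = 34.48
8.99/5.59 = 1.608
R_total = 34.48 + 1.04 + 1.608 = 37.12 ft²·°F·h/BTU
Q = A·ΔT/R = 816 × (65.4 − 42.2) / 37.12 = 509.9 BTU/h

510 BTU/h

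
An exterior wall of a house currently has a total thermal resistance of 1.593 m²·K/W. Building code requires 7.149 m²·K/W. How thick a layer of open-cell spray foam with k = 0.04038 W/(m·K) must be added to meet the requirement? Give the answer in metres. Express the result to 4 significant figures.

ΔR = 7.149 − 1.593 = 5.556 m²·K/W
L = ΔR × k = 5.556 × 0.04038 = 0.22435 m

0.2244 m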